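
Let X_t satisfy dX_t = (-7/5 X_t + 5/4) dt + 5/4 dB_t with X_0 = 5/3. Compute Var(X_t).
Var(X_t) = 125/224 - 125*exp(-14*t/5)/224

The variance V(t) = Var(X_t) satisfies V'(t) = 2 a V(t) + c^2 with V(0) = 0 (drift coefficient is linear in X, diffusion is constant). With a = -7/5, c = 5/4, the solution is
  V(t) = (c^2 / (2 a)) * (exp(2 a t) - 1)
       = ((5/4)^2 / (2*(-7/5))) * (exp((-14/5) t) - 1)
       = 125/224 - 125*exp(-14*t/5)/224.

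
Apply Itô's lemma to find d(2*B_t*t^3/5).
d(2*B_t*t^3/5) = (6*B_t*t^2/5) dt + (2*t^3/5) dB_t

Itô's formula for f(t, x): d f(t, B_t) = (f_t + (1/2) f_xx) dt + f_x dB_t. Compute partials of f(t, x) = 2*t^3*x/5:
  f_t(t,x)  = 6*t^2*x/5
  f_x(t,x)  = 2*t^3/5
  f_xx(t,x) = 0
Assemble drift = f_t + (1/2) f_xx = 6*t^2*x/5 and diffusion = f_x = 2*t^3/5. Substituting x = B_t:
  d(2*B_t*t^3/5) = (6*B_t*t^2/5) dt + (2*t^3/5) dB_t.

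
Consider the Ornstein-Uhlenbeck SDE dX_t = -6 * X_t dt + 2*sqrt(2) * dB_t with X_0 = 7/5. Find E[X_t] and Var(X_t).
E[X_t] = 7*exp(-6*t)/5; Var(X_t) = 2/3 - 2*exp(-12*t)/3

The OU SDE dX = -theta X dt + sigma dB admits the integrating factor exp(theta t): d(exp(theta t) X_t) = sigma exp(theta t) dB_t. Integrating from 0 to t:
  X_t = x_0 * exp(-theta t) + sigma * int_0^t exp(-theta (t-s)) dB_s.
The Itô integral has mean 0 and (by the Itô isometry) variance sigma^2 * int_0^t exp(-2 theta (t - s)) ds = sigma^2 * (1 - exp(-2 theta t)) / (2 theta).
With theta = 6, sigma = 2*sqrt(2), x_0 = 7/5:
  E[X_t] = 7/5 * exp(-6 t) = 7*exp(-6*t)/5
  Var(X_t) = (2*sqrt(2))^2 * (1 - exp(-2*6 t)) / (2 * 6) = 2/3 - 2*exp(-12*t)/3.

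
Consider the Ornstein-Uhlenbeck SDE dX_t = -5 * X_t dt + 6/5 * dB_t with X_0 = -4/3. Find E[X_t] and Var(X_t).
E[X_t] = -4*exp(-5*t)/3; Var(X_t) = 18/125 - 18*exp(-10*t)/125

The OU SDE dX = -theta X dt + sigma dB admits the integrating factor exp(theta t): d(exp(theta t) X_t) = sigma exp(theta t) dB_t. Integrating from 0 to t:
  X_t = x_0 * exp(-theta t) + sigma * int_0^t exp(-theta (t-s)) dB_s.
The Itô integral has mean 0 and (by the Itô isometry) variance sigma^2 * int_0^t exp(-2 theta (t - s)) ds = sigma^2 * (1 - exp(-2 theta t)) / (2 theta).
With theta = 5, sigma = 6/5, x_0 = -4/3:
  E[X_t] = -4/3 * exp(-5 t) = -4*exp(-5*t)/3
  Var(X_t) = (6/5)^2 * (1 - exp(-2*5 t)) / (2 * 5) = 18/125 - 18*exp(-10*t)/125.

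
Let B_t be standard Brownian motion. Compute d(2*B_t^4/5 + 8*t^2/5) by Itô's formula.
d(2*B_t^4/5 + 8*t^2/5) = (12*B_t^2/5 + 16*t/5) dt + (8*B_t^3/5) dB_t

Itô's formula for f(t, x): d f(t, B_t) = (f_t + (1/2) f_xx) dt + f_x dB_t. Compute partials of f(t, x) = 8*t^2/5 + 2*x^4/5:
  f_t(t,x)  = 16*t/5
  f_x(t,x)  = 8*x^3/5
  f_xx(t,x) = 24*x^2/5
Assemble drift = f_t + (1/2) f_xx = 16*t/5 + 12*x^2/5 and diffusion = f_x = 8*x^3/5. Substituting x = B_t:
  d(2*B_t^4/5 + 8*t^2/5) = (12*B_t^2/5 + 16*t/5) dt + (8*B_t^3/5) dB_t.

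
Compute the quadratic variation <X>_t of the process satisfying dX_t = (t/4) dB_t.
<X>_t = t^3/48

For an Itô process dX_t = a(t) dt + b(t) dB_t, the quadratic variation is <X>_t = int_0^t b(s)^2 ds (the drift term does not contribute). Here b(s) = s/4, so
  b(s)^2 = s^2/16.
Integrating from 0 to t:
  <X>_t = int_0^t (s^2/16) ds = t^3/48.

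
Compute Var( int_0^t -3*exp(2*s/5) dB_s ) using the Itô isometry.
Var = 45*exp(4*t/5)/4 - 45/4

The Itô integral of a deterministic integrand f(s) has mean 0 because each increment f(s) * (B_{s+ds} - B_s) has mean 0. By the Itô isometry:
  Var( int_0^t f(s) dB_s ) = E[ (int_0^t f(s) dB_s)^2 ] = int_0^t f(s)^2 ds.
Here f(s) = -3*exp(2*s/5), so f(s)^2 = 9*exp(4*s/5). Integrate:
  int_0^t (9*exp(4*s/5)) ds = 45*exp(4*t/5)/4 - 45/4.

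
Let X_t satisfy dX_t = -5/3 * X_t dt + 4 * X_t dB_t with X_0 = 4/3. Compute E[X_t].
E[X_t] = 4*exp(-5*t/3)/3

For GBM dX = mu X dt + sigma X dB with X_0 = x_0, apply Itô to Y = log X: dY = (mu - sigma^2/2) dt + sigma dB, so Y_t = log(x_0) + (mu - sigma^2/2) t + sigma B_t and hence X_t = x_0 * exp((mu - sigma^2/2) t + sigma B_t).
With mu = -5/3, sigma = 4, x_0 = 4/3, this gives:
  X_t = 4/3 * exp((-29/3) * t + (4) * B_t).
Since sigma*B_t ~ Normal(0, sigma^2 t), E[exp(sigma*B_t)] = exp(sigma^2 t / 2); so E[X_t] = x_0 * exp((mu - sigma^2/2) t) * exp(sigma^2 t / 2) = x_0 * exp(mu t) = 4*exp(-5*t/3)/3.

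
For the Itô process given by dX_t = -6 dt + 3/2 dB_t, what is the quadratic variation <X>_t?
<X>_t = 9*t/4

For an Itô process dX_t = a(t) dt + b(t) dB_t, the quadratic variation is <X>_t = int_0^t b(s)^2 ds (the drift term does not contribute). Here b(s) = 3/2, so
  b(s)^2 = 9/4.
Integrating from 0 to t:
  <X>_t = int_0^t (9/4) ds = 9*t/4.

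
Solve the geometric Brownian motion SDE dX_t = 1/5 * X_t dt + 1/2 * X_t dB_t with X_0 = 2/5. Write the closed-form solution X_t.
X_t = 2/5 * exp((3/40) * t + (1/2) * B_t)

For GBM dX = mu X dt + sigma X dB with X_0 = x_0, apply Itô to Y = log X: dY = (mu - sigma^2/2) dt + sigma dB, so Y_t = log(x_0) + (mu - sigma^2/2) t + sigma B_t and hence X_t = x_0 * exp((mu - sigma^2/2) t + sigma B_t).
With mu = 1/5, sigma = 1/2, x_0 = 2/5, this gives:
  X_t = 2/5 * exp((3/40) * t + (1/2) * B_t).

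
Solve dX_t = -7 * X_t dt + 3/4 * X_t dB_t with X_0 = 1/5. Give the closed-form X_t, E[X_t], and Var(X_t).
X_t = 1/5 * exp((-233/32) t + (3/4) B_t); E[X_t] = exp(-7*t)/5; Var(X_t) = (exp(9*t/16) - 1)*exp(-14*t)/25

For GBM dX = mu X dt + sigma X dB with X_0 = x_0, apply Itô to Y = log X: dY = (mu - sigma^2/2) dt + sigma dB, so Y_t = log(x_0) + (mu - sigma^2/2) t + sigma B_t and hence X_t = x_0 * exp((mu - sigma^2/2) t + sigma B_t).
With mu = -7, sigma = 3/4, x_0 = 1/5, this gives:
  X_t = 1/5 * exp((-233/32) * t + (3/4) * B_t).
Since sigma*B_t ~ Normal(0, sigma^2 t), E[exp(sigma*B_t)] = exp(sigma^2 t / 2); so E[X_t] = x_0 * exp((mu - sigma^2/2) t) * exp(sigma^2 t / 2) = x_0 * exp(mu t) = exp(-7*t)/5.
Var(X_t) = E[X_t^2] - (E[X_t])^2 = x_0^2 * exp(2 mu t) * (exp(sigma^2 t) - 1) = (exp(9*t/16) - 1)*exp(-14*t)/25.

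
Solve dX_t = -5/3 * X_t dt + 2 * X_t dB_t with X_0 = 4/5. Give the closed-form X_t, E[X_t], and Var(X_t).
X_t = 4/5 * exp((-11/3) t + (2) B_t); E[X_t] = 4*exp(-5*t/3)/5; Var(X_t) = (16*exp(4*t) - 16)*exp(-10*t/3)/25

For GBM dX = mu X dt + sigma X dB with X_0 = x_0, apply Itô to Y = log X: dY = (mu - sigma^2/2) dt + sigma dB, so Y_t = log(x_0) + (mu - sigma^2/2) t + sigma B_t and hence X_t = x_0 * exp((mu - sigma^2/2) t + sigma B_t).
With mu = -5/3, sigma = 2, x_0 = 4/5, this gives:
  X_t = 4/5 * exp((-11/3) * t + (2) * B_t).
Since sigma*B_t ~ Normal(0, sigma^2 t), E[exp(sigma*B_t)] = exp(sigma^2 t / 2); so E[X_t] = x_0 * exp((mu - sigma^2/2) t) * exp(sigma^2 t / 2) = x_0 * exp(mu t) = 4*exp(-5*t/3)/5.
Var(X_t) = E[X_t^2] - (E[X_t])^2 = x_0^2 * exp(2 mu t) * (exp(sigma^2 t) - 1) = (16*exp(4*t) - 16)*exp(-10*t/3)/25.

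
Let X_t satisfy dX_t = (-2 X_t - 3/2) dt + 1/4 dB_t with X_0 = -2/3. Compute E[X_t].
E[X_t] = -3/4 + exp(-2*t)/12

Taking expectations and using E[dB_t] = 0, the mean m(t) = E[X_t] satisfies the ODE m'(t) = a m(t) + b with m(0) = x_0. With a = -2, b = -3/2, x_0 = -2/3, the solution is
  m(t) = x_0 * exp(a t) + (b/a) * (exp(a t) - 1)
       = (-2/3) * exp((-2) t) + ((-3/2)/(-2)) * (exp((-2) t) - 1)
       = -3/4 + exp(-2*t)/12.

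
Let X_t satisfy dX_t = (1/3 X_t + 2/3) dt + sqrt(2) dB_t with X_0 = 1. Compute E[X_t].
E[X_t] = 3*exp(t/3) - 2

Taking expectations and using E[dB_t] = 0, the mean m(t) = E[X_t] satisfies the ODE m'(t) = a m(t) + b with m(0) = x_0. With a = 1/3, b = 2/3, x_0 = 1, the solution is
  m(t) = x_0 * exp(a t) + (b/a) * (exp(a t) - 1)
       = 1 * exp((1/3) t) + ((2/3)/(1/3)) * (exp((1/3) t) - 1)
       = 3*exp(t/3) - 2.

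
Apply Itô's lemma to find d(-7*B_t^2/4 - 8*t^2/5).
d(-7*B_t^2/4 - 8*t^2/5) = (-16*t/5 - 7/4) dt + (-7*B_t/2) dB_t

Itô's formula for f(t, x): d f(t, B_t) = (f_t + (1/2) f_xx) dt + f_x dB_t. Compute partials of f(t, x) = -8*t^2/5 - 7*x^2/4:
  f_t(t,x)  = -16*t/5
  f_x(t,x)  = -7*x/2
  f_xx(t,x) = -7/2
Assemble drift = f_t + (1/2) f_xx = -16*t/5 - 7/4 and diffusion = f_x = -7*x/2. Substituting x = B_t:
  d(-7*B_t^2/4 - 8*t^2/5) = (-16*t/5 - 7/4) dt + (-7*B_t/2) dB_t.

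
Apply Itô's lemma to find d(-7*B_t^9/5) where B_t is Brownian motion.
d(-7*B_t^9/5) = (-252*B_t^7/5) dt + (-63*B_t^8/5) dB_t

Itô's formula for f(B_t) gives d f(B_t) = f'(B_t) dB_t + (1/2) f''(B_t) dt. Compute derivatives of f(x) = -7*x^9/5:
  f'(x)  = -63*x^8/5
  f''(x) = -504*x^7/5
Substitute x = B_t and multiply the f'' term by 1/2:
  drift     = (1/2) * (-504*x^7/5) evaluated at B_t = -252*B_t^7/5
  diffusion = (-63*x^8/5) evaluated at B_t = -63*B_t^8/5
Therefore d(-7*B_t^9/5) = (-252*B_t^7/5) dt + (-63*B_t^8/5) dB_t.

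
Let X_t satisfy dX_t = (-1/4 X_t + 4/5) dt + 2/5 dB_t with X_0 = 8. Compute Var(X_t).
Var(X_t) = 8/25 - 8*exp(-t/2)/25

The variance V(t) = Var(X_t) satisfies V'(t) = 2 a V(t) + c^2 with V(0) = 0 (drift coefficient is linear in X, diffusion is constant). With a = -1/4, c = 2/5, the solution is
  V(t) = (c^2 / (2 a)) * (exp(2 a t) - 1)
       = ((2/5)^2 / (2*(-1/4))) * (exp((-1/2) t) - 1)
       = 8/25 - 8*exp(-t/2)/25.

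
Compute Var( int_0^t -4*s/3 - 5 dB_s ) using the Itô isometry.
Var = t*(16*t^2 + 180*t + 675)/27

The Itô integral of a deterministic integrand f(s) has mean 0 because each increment f(s) * (B_{s+ds} - B_s) has mean 0. By the Itô isometry:
  Var( int_0^t f(s) dB_s ) = E[ (int_0^t f(s) dB_s)^2 ] = int_0^t f(s)^2 ds.
Here f(s) = -4*s/3 - 5, so f(s)^2 = (4*s + 15)^2/9. Integrate:
  int_0^t ((4*s + 15)^2/9) ds = t*(16*t^2 + 180*t + 675)/27.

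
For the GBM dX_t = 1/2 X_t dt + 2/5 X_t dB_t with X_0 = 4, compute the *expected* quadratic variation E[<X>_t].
E[<X>_t] = 64*exp(29*t/25)/29 - 64/29

<X>_t = int_0^t ((2/5) * X_s)^2 ds. Taking expectation inside the integral: E[<X>_t] = (2/5)^2 * int_0^t E[X_s^2] ds. For GBM, E[X_s^2] = x_0^2 * exp((2 mu + sigma^2) s). Integrating:
  E[<X>_t] = (2/5)^2 * 4^2 * (exp((2*(1/2) + (2/5)^2) t) - 1) / (2*(1/2) + (2/5)^2)
           = (2/5)^2 * 4^2 * (exp((29/25) t) - 1) / (29/25) = 64*exp(29*t/25)/29 - 64/29.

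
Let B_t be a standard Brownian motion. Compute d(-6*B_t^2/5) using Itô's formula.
d(-6*B_t^2/5) = (-6/5) dt + (-12*B_t/5) dB_t

Itô's formula for f(B_t) gives d f(B_t) = f'(B_t) dB_t + (1/2) f''(B_t) dt. Compute derivatives of f(x) = -6*x^2/5:
  f'(x)  = -12*x/5
  f''(x) = -12/5
Substitute x = B_t and multiply the f'' term by 1/2:
  drift     = (1/2) * (-12/5) evaluated at B_t = -6/5
  diffusion = (-12*x/5) evaluated at B_t = -12*B_t/5
Therefore d(-6*B_t^2/5) = (-6/5) dt + (-12*B_t/5) dB_t.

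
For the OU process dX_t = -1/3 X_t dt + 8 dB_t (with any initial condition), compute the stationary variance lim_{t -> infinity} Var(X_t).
lim Var(X_t) = 96

The OU SDE dX = -theta X dt + sigma dB admits the integrating factor exp(theta t): d(exp(theta t) X_t) = sigma exp(theta t) dB_t. Integrating from 0 to t gives X_t = x_0 * exp(-theta t) + sigma * int_0^t exp(-theta (t-s)) dB_s for any initial x_0. The Itô integral has variance (by the Itô isometry) sigma^2 * int_0^t exp(-2 theta (t - s)) ds = sigma^2 * (1 - exp(-2 theta t)) / (2 theta), independent of x_0.
With theta = 1/3, sigma = 8:
  Var(X_t) = (8)^2 * (1 - exp(-2*1/3 t)) / (2 * 1/3) = 96 - 96*exp(-2*t/3).
As t -> infinity, exp(-2*1/3 t) -> 0, so the stationary variance is sigma^2 / (2 theta) = 96.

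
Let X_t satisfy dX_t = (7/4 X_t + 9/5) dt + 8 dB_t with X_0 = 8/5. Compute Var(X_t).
Var(X_t) = 128*exp(7*t/2)/7 - 128/7

The variance V(t) = Var(X_t) satisfies V'(t) = 2 a V(t) + c^2 with V(0) = 0 (drift coefficient is linear in X, diffusion is constant). With a = 7/4, c = 8, the solution is
  V(t) = (c^2 / (2 a)) * (exp(2 a t) - 1)
       = (8^2 / (2*(7/4))) * (exp((7/2) t) - 1)
       = 128*exp(7*t/2)/7 - 128/7.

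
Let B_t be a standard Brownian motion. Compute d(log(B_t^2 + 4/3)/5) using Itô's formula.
d(log(B_t^2 + 4/3)/5) = (3*(4 - 3*B_t^2)/(5*(3*B_t^2 + 4)^2)) dt + (6*B_t/(5*(3*B_t^2 + 4))) dB_t

Itô's formula for f(B_t) gives d f(B_t) = f'(B_t) dB_t + (1/2) f''(B_t) dt. Compute derivatives of f(x) = log(x^2 + 4/3)/5:
  f'(x)  = 6*x/(5*(3*x^2 + 4))
  f''(x) = 6*(4 - 3*x^2)/(5*(3*x^2 + 4)^2)
Substitute x = B_t and multiply the f'' term by 1/2:
  drift     = (1/2) * (6*(4 - 3*x^2)/(5*(3*x^2 + 4)^2)) evaluated at B_t = 3*(4 - 3*B_t^2)/(5*(3*B_t^2 + 4)^2)
  diffusion = (6*x/(5*(3*x^2 + 4))) evaluated at B_t = 6*B_t/(5*(3*B_t^2 + 4))
Therefore d(log(B_t^2 + 4/3)/5) = (3*(4 - 3*B_t^2)/(5*(3*B_t^2 + 4)^2)) dt + (6*B_t/(5*(3*B_t^2 + 4))) dB_t.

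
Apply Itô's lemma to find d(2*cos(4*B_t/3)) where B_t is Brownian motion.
d(2*cos(4*B_t/3)) = (-16*cos(4*B_t/3)/9) dt + (-8*sin(4*B_t/3)/3) dB_t

Itô's formula for f(B_t) gives d f(B_t) = f'(B_t) dB_t + (1/2) f''(B_t) dt. Compute derivatives of f(x) = 2*cos(4*x/3):
  f'(x)  = -8*sin(4*x/3)/3
  f''(x) = -32*cos(4*x/3)/9
Substitute x = B_t and multiply the f'' term by 1/2:
  drift     = (1/2) * (-32*cos(4*x/3)/9) evaluated at B_t = -16*cos(4*B_t/3)/9
  diffusion = (-8*sin(4*x/3)/3) evaluated at B_t = -8*sin(4*B_t/3)/3
Therefore d(2*cos(4*B_t/3)) = (-16*cos(4*B_t/3)/9) dt + (-8*sin(4*B_t/3)/3) dB_t.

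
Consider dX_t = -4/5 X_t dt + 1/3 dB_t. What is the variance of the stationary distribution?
lim Var(X_t) = 5/72

The OU SDE dX = -theta X dt + sigma dB admits the integrating factor exp(theta t): d(exp(theta t) X_t) = sigma exp(theta t) dB_t. Integrating from 0 to t gives X_t = x_0 * exp(-theta t) + sigma * int_0^t exp(-theta (t-s)) dB_s for any initial x_0. The Itô integral has variance (by the Itô isometry) sigma^2 * int_0^t exp(-2 theta (t - s)) ds = sigma^2 * (1 - exp(-2 theta t)) / (2 theta), independent of x_0.
With theta = 4/5, sigma = 1/3:
  Var(X_t) = (1/3)^2 * (1 - exp(-2*4/5 t)) / (2 * 4/5) = 5/72 - 5*exp(-8*t/5)/72.
As t -> infinity, exp(-2*4/5 t) -> 0, so the stationary variance is sigma^2 / (2 theta) = 5/72.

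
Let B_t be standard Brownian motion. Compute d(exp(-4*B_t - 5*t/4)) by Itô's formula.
d(exp(-4*B_t - 5*t/4)) = (27*exp(-4*B_t - 5*t/4)/4) dt + (-4*exp(-4*B_t - 5*t/4)) dB_t

Itô's formula for f(t, x): d f(t, B_t) = (f_t + (1/2) f_xx) dt + f_x dB_t. Compute partials of f(t, x) = exp(-5*t/4 - 4*x):
  f_t(t,x)  = -5*exp(-5*t/4 - 4*x)/4
  f_x(t,x)  = -4*exp(-5*t/4 - 4*x)
  f_xx(t,x) = 16*exp(-5*t/4 - 4*x)
Assemble drift = f_t + (1/2) f_xx = 27*exp(-5*t/4 - 4*x)/4 and diffusion = f_x = -4*exp(-5*t/4 - 4*x). Substituting x = B_t:
  d(exp(-4*B_t - 5*t/4)) = (27*exp(-4*B_t - 5*t/4)/4) dt + (-4*exp(-4*B_t - 5*t/4)) dB_t.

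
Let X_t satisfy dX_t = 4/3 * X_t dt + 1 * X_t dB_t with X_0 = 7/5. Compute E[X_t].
E[X_t] = 7*exp(4*t/3)/5

For GBM dX = mu X dt + sigma X dB with X_0 = x_0, apply Itô to Y = log X: dY = (mu - sigma^2/2) dt + sigma dB, so Y_t = log(x_0) + (mu - sigma^2/2) t + sigma B_t and hence X_t = x_0 * exp((mu - sigma^2/2) t + sigma B_t).
With mu = 4/3, sigma = 1, x_0 = 7/5, this gives:
  X_t = 7/5 * exp((5/6) * t + (1) * B_t).
Since sigma*B_t ~ Normal(0, sigma^2 t), E[exp(sigma*B_t)] = exp(sigma^2 t / 2); so E[X_t] = x_0 * exp((mu - sigma^2/2) t) * exp(sigma^2 t / 2) = x_0 * exp(mu t) = 7*exp(4*t/3)/5.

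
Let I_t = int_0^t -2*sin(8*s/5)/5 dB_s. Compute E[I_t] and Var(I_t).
E[I_t] = 0; Var(I_t) = 2*t/25 - sin(8*t/5)*cos(8*t/5)/20

The Itô integral of a deterministic integrand f(s) has mean 0 because each increment f(s) * (B_{s+ds} - B_s) has mean 0. By the Itô isometry:
  Var( int_0^t f(s) dB_s ) = E[ (int_0^t f(s) dB_s)^2 ] = int_0^t f(s)^2 ds.
Here f(s) = -2*sin(8*s/5)/5, so f(s)^2 = 4*sin(8*s/5)^2/25. Integrate:
  int_0^t (4*sin(8*s/5)^2/25) ds = 2*t/25 - sin(8*t/5)*cos(8*t/5)/20.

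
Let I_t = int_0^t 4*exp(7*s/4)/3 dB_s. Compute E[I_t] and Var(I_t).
E[I_t] = 0; Var(I_t) = 32*exp(7*t/2)/63 - 32/63

The Itô integral of a deterministic integrand f(s) has mean 0 because each increment f(s) * (B_{s+ds} - B_s) has mean 0. By the Itô isometry:
  Var( int_0^t f(s) dB_s ) = E[ (int_0^t f(s) dB_s)^2 ] = int_0^t f(s)^2 ds.
Here f(s) = 4*exp(7*s/4)/3, so f(s)^2 = 16*exp(7*s/2)/9. Integrate:
  int_0^t (16*exp(7*s/2)/9) ds = 32*exp(7*t/2)/63 - 32/63.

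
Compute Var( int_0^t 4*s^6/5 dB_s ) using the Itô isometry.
Var = 16*t^13/325

The Itô integral of a deterministic integrand f(s) has mean 0 because each increment f(s) * (B_{s+ds} - B_s) has mean 0. By the Itô isometry:
  Var( int_0^t f(s) dB_s ) = E[ (int_0^t f(s) dB_s)^2 ] = int_0^t f(s)^2 ds.
Here f(s) = 4*s^6/5, so f(s)^2 = 16*s^12/25. Integrate:
  int_0^t (16*s^12/25) ds = 16*t^13/325.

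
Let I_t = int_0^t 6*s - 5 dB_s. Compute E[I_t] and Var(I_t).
E[I_t] = 0; Var(I_t) = t*(12*t^2 - 30*t + 25)

The Itô integral of a deterministic integrand f(s) has mean 0 because each increment f(s) * (B_{s+ds} - B_s) has mean 0. By the Itô isometry:
  Var( int_0^t f(s) dB_s ) = E[ (int_0^t f(s) dB_s)^2 ] = int_0^t f(s)^2 ds.
Here f(s) = 6*s - 5, so f(s)^2 = (6*s - 5)^2. Integrate:
  int_0^t ((6*s - 5)^2) ds = t*(12*t^2 - 30*t + 25).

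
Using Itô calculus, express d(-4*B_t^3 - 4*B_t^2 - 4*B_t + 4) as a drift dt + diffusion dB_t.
d(-4*B_t^3 - 4*B_t^2 - 4*B_t + 4) = (-12*B_t - 4) dt + (-12*B_t^2 - 8*B_t - 4) dB_t

Itô's formula for f(B_t) gives d f(B_t) = f'(B_t) dB_t + (1/2) f''(B_t) dt. Compute derivatives of f(x) = -4*x^3 - 4*x^2 - 4*x + 4:
  f'(x)  = -12*x^2 - 8*x - 4
  f''(x) = -24*x - 8
Substitute x = B_t and multiply the f'' term by 1/2:
  drift     = (1/2) * (-24*x - 8) evaluated at B_t = -12*B_t - 4
  diffusion = (-12*x^2 - 8*x - 4) evaluated at B_t = -12*B_t^2 - 8*B_t - 4
Therefore d(-4*B_t^3 - 4*B_t^2 - 4*B_t + 4) = (-12*B_t - 4) dt + (-12*B_t^2 - 8*B_t - 4) dB_t.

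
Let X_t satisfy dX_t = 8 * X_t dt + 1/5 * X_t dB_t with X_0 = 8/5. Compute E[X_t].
E[X_t] = 8*exp(8*t)/5

For GBM dX = mu X dt + sigma X dB with X_0 = x_0, apply Itô to Y = log X: dY = (mu - sigma^2/2) dt + sigma dB, so Y_t = log(x_0) + (mu - sigma^2/2) t + sigma B_t and hence X_t = x_0 * exp((mu - sigma^2/2) t + sigma B_t).
With mu = 8, sigma = 1/5, x_0 = 8/5, this gives:
  X_t = 8/5 * exp((399/50) * t + (1/5) * B_t).
Since sigma*B_t ~ Normal(0, sigma^2 t), E[exp(sigma*B_t)] = exp(sigma^2 t / 2); so E[X_t] = x_0 * exp((mu - sigma^2/2) t) * exp(sigma^2 t / 2) = x_0 * exp(mu t) = 8*exp(8*t)/5.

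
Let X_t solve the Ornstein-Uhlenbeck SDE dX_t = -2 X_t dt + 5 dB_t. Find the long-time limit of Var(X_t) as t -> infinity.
lim Var(X_t) = 25/4

The OU SDE dX = -theta X dt + sigma dB admits the integrating factor exp(theta t): d(exp(theta t) X_t) = sigma exp(theta t) dB_t. Integrating from 0 to t gives X_t = x_0 * exp(-theta t) + sigma * int_0^t exp(-theta (t-s)) dB_s for any initial x_0. The Itô integral has variance (by the Itô isometry) sigma^2 * int_0^t exp(-2 theta (t - s)) ds = sigma^2 * (1 - exp(-2 theta t)) / (2 theta), independent of x_0.
With theta = 2, sigma = 5:
  Var(X_t) = (5)^2 * (1 - exp(-2*2 t)) / (2 * 2) = 25/4 - 25*exp(-4*t)/4.
As t -> infinity, exp(-2*2 t) -> 0, so the stationary variance is sigma^2 / (2 theta) = 25/4.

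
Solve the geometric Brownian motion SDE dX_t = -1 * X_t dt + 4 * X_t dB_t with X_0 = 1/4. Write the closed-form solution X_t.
X_t = 1/4 * exp((-9) * t + (4) * B_t)

For GBM dX = mu X dt + sigma X dB with X_0 = x_0, apply Itô to Y = log X: dY = (mu - sigma^2/2) dt + sigma dB, so Y_t = log(x_0) + (mu - sigma^2/2) t + sigma B_t and hence X_t = x_0 * exp((mu - sigma^2/2) t + sigma B_t).
With mu = -1, sigma = 4, x_0 = 1/4, this gives:
  X_t = 1/4 * exp((-9) * t + (4) * B_t).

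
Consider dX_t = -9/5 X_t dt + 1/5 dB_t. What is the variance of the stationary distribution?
lim Var(X_t) = 1/90

The OU SDE dX = -theta X dt + sigma dB admits the integrating factor exp(theta t): d(exp(theta t) X_t) = sigma exp(theta t) dB_t. Integrating from 0 to t gives X_t = x_0 * exp(-theta t) + sigma * int_0^t exp(-theta (t-s)) dB_s for any initial x_0. The Itô integral has variance (by the Itô isometry) sigma^2 * int_0^t exp(-2 theta (t - s)) ds = sigma^2 * (1 - exp(-2 theta t)) / (2 theta), independent of x_0.
With theta = 9/5, sigma = 1/5:
  Var(X_t) = (1/5)^2 * (1 - exp(-2*9/5 t)) / (2 * 9/5) = 1/90 - exp(-18*t/5)/90.
As t -> infinity, exp(-2*9/5 t) -> 0, so the stationary variance is sigma^2 / (2 theta) = 1/90.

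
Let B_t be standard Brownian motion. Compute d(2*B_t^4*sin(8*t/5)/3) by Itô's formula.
d(2*B_t^4*sin(8*t/5)/3) = (4*B_t^2*(4*B_t^2*cos(8*t/5)/15 + sin(8*t/5))) dt + (8*B_t^3*sin(8*t/5)/3) dB_t

Itô's formula for f(t, x): d f(t, B_t) = (f_t + (1/2) f_xx) dt + f_x dB_t. Compute partials of f(t, x) = 2*x^4*sin(8*t/5)/3:
  f_t(t,x)  = 16*x^4*cos(8*t/5)/15
  f_x(t,x)  = 8*x^3*sin(8*t/5)/3
  f_xx(t,x) = 8*x^2*sin(8*t/5)
Assemble drift = f_t + (1/2) f_xx = 4*x^2*(4*x^2*cos(8*t/5)/15 + sin(8*t/5)) and diffusion = f_x = 8*x^3*sin(8*t/5)/3. Substituting x = B_t:
  d(2*B_t^4*sin(8*t/5)/3) = (4*B_t^2*(4*B_t^2*cos(8*t/5)/15 + sin(8*t/5))) dt + (8*B_t^3*sin(8*t/5)/3) dB_t.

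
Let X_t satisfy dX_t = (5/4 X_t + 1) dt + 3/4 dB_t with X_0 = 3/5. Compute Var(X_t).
Var(X_t) = 9*exp(5*t/2)/40 - 9/40

The variance V(t) = Var(X_t) satisfies V'(t) = 2 a V(t) + c^2 with V(0) = 0 (drift coefficient is linear in X, diffusion is constant). With a = 5/4, c = 3/4, the solution is
  V(t) = (c^2 / (2 a)) * (exp(2 a t) - 1)
       = ((3/4)^2 / (2*(5/4))) * (exp((5/2) t) - 1)
       = 9*exp(5*t/2)/40 - 9/40.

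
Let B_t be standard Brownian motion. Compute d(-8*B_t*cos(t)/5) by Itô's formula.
d(-8*B_t*cos(t)/5) = (8*B_t*sin(t)/5) dt + (-8*cos(t)/5) dB_t

Itô's formula for f(t, x): d f(t, B_t) = (f_t + (1/2) f_xx) dt + f_x dB_t. Compute partials of f(t, x) = -8*x*cos(t)/5:
  f_t(t,x)  = 8*x*sin(t)/5
  f_x(t,x)  = -8*cos(t)/5
  f_xx(t,x) = 0
Assemble drift = f_t + (1/2) f_xx = 8*x*sin(t)/5 and diffusion = f_x = -8*cos(t)/5. Substituting x = B_t:
  d(-8*B_t*cos(t)/5) = (8*B_t*sin(t)/5) dt + (-8*cos(t)/5) dB_t.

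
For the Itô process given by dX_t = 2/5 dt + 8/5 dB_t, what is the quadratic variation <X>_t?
<X>_t = 64*t/25

For an Itô process dX_t = a(t) dt + b(t) dB_t, the quadratic variation is <X>_t = int_0^t b(s)^2 ds (the drift term does not contribute). Here b(s) = 8/5, so
  b(s)^2 = 64/25.
Integrating from 0 to t:
  <X>_t = int_0^t (64/25) ds = 64*t/25.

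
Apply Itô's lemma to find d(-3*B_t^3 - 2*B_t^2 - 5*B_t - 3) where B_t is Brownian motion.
d(-3*B_t^3 - 2*B_t^2 - 5*B_t - 3) = (-9*B_t - 2) dt + (-9*B_t^2 - 4*B_t - 5) dB_t

Itô's formula for f(B_t) gives d f(B_t) = f'(B_t) dB_t + (1/2) f''(B_t) dt. Compute derivatives of f(x) = -3*x^3 - 2*x^2 - 5*x - 3:
  f'(x)  = -9*x^2 - 4*x - 5
  f''(x) = -18*x - 4
Substitute x = B_t and multiply the f'' term by 1/2:
  drift     = (1/2) * (-18*x - 4) evaluated at B_t = -9*B_t - 2
  diffusion = (-9*x^2 - 4*x - 5) evaluated at B_t = -9*B_t^2 - 4*B_t - 5
Therefore d(-3*B_t^3 - 2*B_t^2 - 5*B_t - 3) = (-9*B_t - 2) dt + (-9*B_t^2 - 4*B_t - 5) dB_t.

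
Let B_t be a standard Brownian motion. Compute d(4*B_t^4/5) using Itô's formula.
d(4*B_t^4/5) = (24*B_t^2/5) dt + (16*B_t^3/5) dB_t

Itô's formula for f(B_t) gives d f(B_t) = f'(B_t) dB_t + (1/2) f''(B_t) dt. Compute derivatives of f(x) = 4*x^4/5:
  f'(x)  = 16*x^3/5
  f''(x) = 48*x^2/5
Substitute x = B_t and multiply the f'' term by 1/2:
  drift     = (1/2) * (48*x^2/5) evaluated at B_t = 24*B_t^2/5
  diffusion = (16*x^3/5) evaluated at B_t = 16*B_t^3/5
Therefore d(4*B_t^4/5) = (24*B_t^2/5) dt + (16*B_t^3/5) dB_t.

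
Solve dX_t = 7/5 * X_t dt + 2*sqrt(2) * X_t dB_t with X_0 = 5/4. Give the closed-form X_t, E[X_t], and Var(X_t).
X_t = 5/4 * exp((-13/5) t + (2*sqrt(2)) B_t); E[X_t] = 5*exp(7*t/5)/4; Var(X_t) = 25*(exp(8*t) - 1)*exp(14*t/5)/16

For GBM dX = mu X dt + sigma X dB with X_0 = x_0, apply Itô to Y = log X: dY = (mu - sigma^2/2) dt + sigma dB, so Y_t = log(x_0) + (mu - sigma^2/2) t + sigma B_t and hence X_t = x_0 * exp((mu - sigma^2/2) t + sigma B_t).
With mu = 7/5, sigma = 2*sqrt(2), x_0 = 5/4, this gives:
  X_t = 5/4 * exp((-13/5) * t + (2*sqrt(2)) * B_t).
Since sigma*B_t ~ Normal(0, sigma^2 t), E[exp(sigma*B_t)] = exp(sigma^2 t / 2); so E[X_t] = x_0 * exp((mu - sigma^2/2) t) * exp(sigma^2 t / 2) = x_0 * exp(mu t) = 5*exp(7*t/5)/4.
Var(X_t) = E[X_t^2] - (E[X_t])^2 = x_0^2 * exp(2 mu t) * (exp(sigma^2 t) - 1) = 25*(exp(8*t) - 1)*exp(14*t/5)/16.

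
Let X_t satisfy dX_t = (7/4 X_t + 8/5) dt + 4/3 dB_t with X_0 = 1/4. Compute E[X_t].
E[X_t] = 163*exp(7*t/4)/140 - 32/35

Taking expectations and using E[dB_t] = 0, the mean m(t) = E[X_t] satisfies the ODE m'(t) = a m(t) + b with m(0) = x_0. With a = 7/4, b = 8/5, x_0 = 1/4, the solution is
  m(t) = x_0 * exp(a t) + (b/a) * (exp(a t) - 1)
       = (1/4) * exp((7/4) t) + ((8/5)/(7/4)) * (exp((7/4) t) - 1)
       = 163*exp(7*t/4)/140 - 32/35.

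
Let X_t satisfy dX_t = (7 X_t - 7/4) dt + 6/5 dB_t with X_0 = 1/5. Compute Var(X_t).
Var(X_t) = 18*exp(14*t)/175 - 18/175

The variance V(t) = Var(X_t) satisfies V'(t) = 2 a V(t) + c^2 with V(0) = 0 (drift coefficient is linear in X, diffusion is constant). With a = 7, c = 6/5, the solution is
  V(t) = (c^2 / (2 a)) * (exp(2 a t) - 1)
       = ((6/5)^2 / (2*7)) * (exp(14 t) - 1)
       = 18*exp(14*t)/175 - 18/175.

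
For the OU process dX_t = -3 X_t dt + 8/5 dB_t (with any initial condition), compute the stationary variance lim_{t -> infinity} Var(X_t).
lim Var(X_t) = 32/75

The OU SDE dX = -theta X dt + sigma dB admits the integrating factor exp(theta t): d(exp(theta t) X_t) = sigma exp(theta t) dB_t. Integrating from 0 to t gives X_t = x_0 * exp(-theta t) + sigma * int_0^t exp(-theta (t-s)) dB_s for any initial x_0. The Itô integral has variance (by the Itô isometry) sigma^2 * int_0^t exp(-2 theta (t - s)) ds = sigma^2 * (1 - exp(-2 theta t)) / (2 theta), independent of x_0.
With theta = 3, sigma = 8/5:
  Var(X_t) = (8/5)^2 * (1 - exp(-2*3 t)) / (2 * 3) = 32/75 - 32*exp(-6*t)/75.
As t -> infinity, exp(-2*3 t) -> 0, so the stationary variance is sigma^2 / (2 theta) = 32/75.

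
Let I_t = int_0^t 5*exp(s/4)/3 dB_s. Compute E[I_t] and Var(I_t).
E[I_t] = 0; Var(I_t) = 50*exp(t/2)/9 - 50/9

The Itô integral of a deterministic integrand f(s) has mean 0 because each increment f(s) * (B_{s+ds} - B_s) has mean 0. By the Itô isometry:
  Var( int_0^t f(s) dB_s ) = E[ (int_0^t f(s) dB_s)^2 ] = int_0^t f(s)^2 ds.
Here f(s) = 5*exp(s/4)/3, so f(s)^2 = 25*exp(s/2)/9. Integrate:
  int_0^t (25*exp(s/2)/9) ds = 50*exp(t/2)/9 - 50/9.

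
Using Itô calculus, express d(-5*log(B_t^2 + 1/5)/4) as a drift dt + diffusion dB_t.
d(-5*log(B_t^2 + 1/5)/4) = (25*(5*B_t^2 - 1)/(4*(5*B_t^2 + 1)^2)) dt + (-25*B_t/(10*B_t^2 + 2)) dB_t

Itô's formula for f(B_t) gives d f(B_t) = f'(B_t) dB_t + (1/2) f''(B_t) dt. Compute derivatives of f(x) = -5*log(x^2 + 1/5)/4:
  f'(x)  = -25*x/(10*x^2 + 2)
  f''(x) = 25*(5*x^2 - 1)/(2*(5*x^2 + 1)^2)
Substitute x = B_t and multiply the f'' term by 1/2:
  drift     = (1/2) * (25*(5*x^2 - 1)/(2*(5*x^2 + 1)^2)) evaluated at B_t = 25*(5*B_t^2 - 1)/(4*(5*B_t^2 + 1)^2)
  diffusion = (-25*x/(10*x^2 + 2)) evaluated at B_t = -25*B_t/(10*B_t^2 + 2)
Therefore d(-5*log(B_t^2 + 1/5)/4) = (25*(5*B_t^2 - 1)/(4*(5*B_t^2 + 1)^2)) dt + (-25*B_t/(10*B_t^2 + 2)) dB_t.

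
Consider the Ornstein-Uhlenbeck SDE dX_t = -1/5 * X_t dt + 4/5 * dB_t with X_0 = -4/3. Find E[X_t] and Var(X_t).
E[X_t] = -4*exp(-t/5)/3; Var(X_t) = 8/5 - 8*exp(-2*t/5)/5

The OU SDE dX = -theta X dt + sigma dB admits the integrating factor exp(theta t): d(exp(theta t) X_t) = sigma exp(theta t) dB_t. Integrating from 0 to t:
  X_t = x_0 * exp(-theta t) + sigma * int_0^t exp(-theta (t-s)) dB_s.
The Itô integral has mean 0 and (by the Itô isometry) variance sigma^2 * int_0^t exp(-2 theta (t - s)) ds = sigma^2 * (1 - exp(-2 theta t)) / (2 theta).
With theta = 1/5, sigma = 4/5, x_0 = -4/3:
  E[X_t] = -4/3 * exp(-1/5 t) = -4*exp(-t/5)/3
  Var(X_t) = (4/5)^2 * (1 - exp(-2*1/5 t)) / (2 * 1/5) = 8/5 - 8*exp(-2*t/5)/5.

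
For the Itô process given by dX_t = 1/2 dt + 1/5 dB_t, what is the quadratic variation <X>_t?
<X>_t = t/25

For an Itô process dX_t = a(t) dt + b(t) dB_t, the quadratic variation is <X>_t = int_0^t b(s)^2 ds (the drift term does not contribute). Here b(s) = 1/5, so
  b(s)^2 = 1/25.
Integrating from 0 to t:
  <X>_t = int_0^t (1/25) ds = t/25.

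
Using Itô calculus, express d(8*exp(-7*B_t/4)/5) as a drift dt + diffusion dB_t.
d(8*exp(-7*B_t/4)/5) = (49*exp(-7*B_t/4)/20) dt + (-14*exp(-7*B_t/4)/5) dB_t

Itô's formula for f(B_t) gives d f(B_t) = f'(B_t) dB_t + (1/2) f''(B_t) dt. Compute derivatives of f(x) = 8*exp(-7*x/4)/5:
  f'(x)  = -14*exp(-7*x/4)/5
  f''(x) = 49*exp(-7*x/4)/10
Substitute x = B_t and multiply the f'' term by 1/2:
  drift     = (1/2) * (49*exp(-7*x/4)/10) evaluated at B_t = 49*exp(-7*B_t/4)/20
  diffusion = (-14*exp(-7*x/4)/5) evaluated at B_t = -14*exp(-7*B_t/4)/5
Therefore d(8*exp(-7*B_t/4)/5) = (49*exp(-7*B_t/4)/20) dt + (-14*exp(-7*B_t/4)/5) dB_t.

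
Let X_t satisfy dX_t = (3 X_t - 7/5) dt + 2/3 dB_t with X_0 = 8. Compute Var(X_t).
Var(X_t) = 2*exp(6*t)/27 - 2/27

The variance V(t) = Var(X_t) satisfies V'(t) = 2 a V(t) + c^2 with V(0) = 0 (drift coefficient is linear in X, diffusion is constant). With a = 3, c = 2/3, the solution is
  V(t) = (c^2 / (2 a)) * (exp(2 a t) - 1)
       = ((2/3)^2 / (2*3)) * (exp(6 t) - 1)
       = 2*exp(6*t)/27 - 2/27.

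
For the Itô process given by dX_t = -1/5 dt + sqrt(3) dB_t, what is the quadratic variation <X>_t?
<X>_t = 3*t

For an Itô process dX_t = a(t) dt + b(t) dB_t, the quadratic variation is <X>_t = int_0^t b(s)^2 ds (the drift term does not contribute). Here b(s) = sqrt(3), so
  b(s)^2 = 3.
Integrating from 0 to t:
  <X>_t = int_0^t (3) ds = 3*t.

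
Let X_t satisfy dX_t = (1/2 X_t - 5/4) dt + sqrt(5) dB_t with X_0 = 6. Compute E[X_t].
E[X_t] = 7*exp(t/2)/2 + 5/2

Taking expectations and using E[dB_t] = 0, the mean m(t) = E[X_t] satisfies the ODE m'(t) = a m(t) + b with m(0) = x_0. With a = 1/2, b = -5/4, x_0 = 6, the solution is
  m(t) = x_0 * exp(a t) + (b/a) * (exp(a t) - 1)
       = 6 * exp((1/2) t) + ((-5/4)/(1/2)) * (exp((1/2) t) - 1)
       = 7*exp(t/2)/2 + 5/2.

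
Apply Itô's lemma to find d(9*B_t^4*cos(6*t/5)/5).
d(9*B_t^4*cos(6*t/5)/5) = (54*B_t^2*(-B_t^2*sin(6*t/5) + 5*cos(6*t/5))/25) dt + (36*B_t^3*cos(6*t/5)/5) dB_t

Itô's formula for f(t, x): d f(t, B_t) = (f_t + (1/2) f_xx) dt + f_x dB_t. Compute partials of f(t, x) = 9*x^4*cos(6*t/5)/5:
  f_t(t,x)  = -54*x^4*sin(6*t/5)/25
  f_x(t,x)  = 36*x^3*cos(6*t/5)/5
  f_xx(t,x) = 108*x^2*cos(6*t/5)/5
Assemble drift = f_t + (1/2) f_xx = 54*x^2*(-x^2*sin(6*t/5) + 5*cos(6*t/5))/25 and diffusion = f_x = 36*x^3*cos(6*t/5)/5. Substituting x = B_t:
  d(9*B_t^4*cos(6*t/5)/5) = (54*B_t^2*(-B_t^2*sin(6*t/5) + 5*cos(6*t/5))/25) dt + (36*B_t^3*cos(6*t/5)/5) dB_t.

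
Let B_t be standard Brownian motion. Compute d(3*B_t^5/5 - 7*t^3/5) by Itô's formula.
d(3*B_t^5/5 - 7*t^3/5) = (6*B_t^3 - 21*t^2/5) dt + (3*B_t^4) dB_t

Itô's formula for f(t, x): d f(t, B_t) = (f_t + (1/2) f_xx) dt + f_x dB_t. Compute partials of f(t, x) = -7*t^3/5 + 3*x^5/5:
  f_t(t,x)  = -21*t^2/5
  f_x(t,x)  = 3*x^4
  f_xx(t,x) = 12*x^3
Assemble drift = f_t + (1/2) f_xx = -21*t^2/5 + 6*x^3 and diffusion = f_x = 3*x^4. Substituting x = B_t:
  d(3*B_t^5/5 - 7*t^3/5) = (6*B_t^3 - 21*t^2/5) dt + (3*B_t^4) dB_t.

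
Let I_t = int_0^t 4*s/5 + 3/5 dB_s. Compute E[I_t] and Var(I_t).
E[I_t] = 0; Var(I_t) = t*(16*t^2 + 36*t + 27)/75

The Itô integral of a deterministic integrand f(s) has mean 0 because each increment f(s) * (B_{s+ds} - B_s) has mean 0. By the Itô isometry:
  Var( int_0^t f(s) dB_s ) = E[ (int_0^t f(s) dB_s)^2 ] = int_0^t f(s)^2 ds.
Here f(s) = 4*s/5 + 3/5, so f(s)^2 = (4*s + 3)^2/25. Integrate:
  int_0^t ((4*s + 3)^2/25) ds = t*(16*t^2 + 36*t + 27)/75.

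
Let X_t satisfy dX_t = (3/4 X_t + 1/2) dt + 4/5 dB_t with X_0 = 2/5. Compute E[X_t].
E[X_t] = 16*exp(3*t/4)/15 - 2/3

Taking expectations and using E[dB_t] = 0, the mean m(t) = E[X_t] satisfies the ODE m'(t) = a m(t) + b with m(0) = x_0. With a = 3/4, b = 1/2, x_0 = 2/5, the solution is
  m(t) = x_0 * exp(a t) + (b/a) * (exp(a t) - 1)
       = (2/5) * exp((3/4) t) + ((1/2)/(3/4)) * (exp((3/4) t) - 1)
       = 16*exp(3*t/4)/15 - 2/3.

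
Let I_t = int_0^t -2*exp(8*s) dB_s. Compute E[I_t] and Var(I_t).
E[I_t] = 0; Var(I_t) = exp(16*t)/4 - 1/4

The Itô integral of a deterministic integrand f(s) has mean 0 because each increment f(s) * (B_{s+ds} - B_s) has mean 0. By the Itô isometry:
  Var( int_0^t f(s) dB_s ) = E[ (int_0^t f(s) dB_s)^2 ] = int_0^t f(s)^2 ds.
Here f(s) = -2*exp(8*s), so f(s)^2 = 4*exp(16*s). Integrate:
  int_0^t (4*exp(16*s)) ds = exp(16*t)/4 - 1/4.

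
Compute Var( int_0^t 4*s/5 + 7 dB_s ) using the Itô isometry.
Var = t*(16*t^2 + 420*t + 3675)/75

The Itô integral of a deterministic integrand f(s) has mean 0 because each increment f(s) * (B_{s+ds} - B_s) has mean 0. By the Itô isometry:
  Var( int_0^t f(s) dB_s ) = E[ (int_0^t f(s) dB_s)^2 ] = int_0^t f(s)^2 ds.
Here f(s) = 4*s/5 + 7, so f(s)^2 = (4*s + 35)^2/25. Integrate:
  int_0^t ((4*s + 35)^2/25) ds = t*(16*t^2 + 420*t + 3675)/75.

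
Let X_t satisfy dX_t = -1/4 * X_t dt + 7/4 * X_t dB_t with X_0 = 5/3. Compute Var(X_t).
Var(X_t) = (25*exp(49*t/16) - 25)*exp(-t/2)/9

For GBM dX = mu X dt + sigma X dB with X_0 = x_0, apply Itô to Y = log X: dY = (mu - sigma^2/2) dt + sigma dB, so Y_t = log(x_0) + (mu - sigma^2/2) t + sigma B_t and hence X_t = x_0 * exp((mu - sigma^2/2) t + sigma B_t).
With mu = -1/4, sigma = 7/4, x_0 = 5/3, this gives:
  X_t = 5/3 * exp((-57/32) * t + (7/4) * B_t).
Since sigma*B_t ~ Normal(0, sigma^2 t), E[exp(sigma*B_t)] = exp(sigma^2 t / 2); so E[X_t] = x_0 * exp((mu - sigma^2/2) t) * exp(sigma^2 t / 2) = x_0 * exp(mu t) = 5*exp(-t/4)/3.
Var(X_t) = E[X_t^2] - (E[X_t])^2 = x_0^2 * exp(2 mu t) * (exp(sigma^2 t) - 1) = (25*exp(49*t/16) - 25)*exp(-t/2)/9.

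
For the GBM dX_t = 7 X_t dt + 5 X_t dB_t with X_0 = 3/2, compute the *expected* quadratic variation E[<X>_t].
E[<X>_t] = 75*exp(39*t)/52 - 75/52

<X>_t = int_0^t (5 * X_s)^2 ds. Taking expectation inside the integral: E[<X>_t] = 5^2 * int_0^t E[X_s^2] ds. For GBM, E[X_s^2] = x_0^2 * exp((2 mu + sigma^2) s). Integrating:
  E[<X>_t] = 5^2 * (3/2)^2 * (exp((2*7 + 5^2) t) - 1) / (2*7 + 5^2)
           = 5^2 * (3/2)^2 * (exp(39 t) - 1) / 39 = 75*exp(39*t)/52 - 75/52.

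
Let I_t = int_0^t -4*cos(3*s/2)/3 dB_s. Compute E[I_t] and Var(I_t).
E[I_t] = 0; Var(I_t) = 8*t/9 + 8*sin(3*t)/27

The Itô integral of a deterministic integrand f(s) has mean 0 because each increment f(s) * (B_{s+ds} - B_s) has mean 0. By the Itô isometry:
  Var( int_0^t f(s) dB_s ) = E[ (int_0^t f(s) dB_s)^2 ] = int_0^t f(s)^2 ds.
Here f(s) = -4*cos(3*s/2)/3, so f(s)^2 = 16*cos(3*s/2)^2/9. Integrate:
  int_0^t (16*cos(3*s/2)^2/9) ds = 8*t/9 + 8*sin(3*t)/27.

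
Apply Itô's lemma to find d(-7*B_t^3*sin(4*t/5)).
d(-7*B_t^3*sin(4*t/5)) = (-28*B_t^3*cos(4*t/5)/5 - 21*B_t*sin(4*t/5)) dt + (-21*B_t^2*sin(4*t/5)) dB_t

Itô's formula for f(t, x): d f(t, B_t) = (f_t + (1/2) f_xx) dt + f_x dB_t. Compute partials of f(t, x) = -7*x^3*sin(4*t/5):
  f_t(t,x)  = -28*x^3*cos(4*t/5)/5
  f_x(t,x)  = -21*x^2*sin(4*t/5)
  f_xx(t,x) = -42*x*sin(4*t/5)
Assemble drift = f_t + (1/2) f_xx = -28*x^3*cos(4*t/5)/5 - 21*x*sin(4*t/5) and diffusion = f_x = -21*x^2*sin(4*t/5). Substituting x = B_t:
  d(-7*B_t^3*sin(4*t/5)) = (-28*B_t^3*cos(4*t/5)/5 - 21*B_t*sin(4*t/5)) dt + (-21*B_t^2*sin(4*t/5)) dB_t.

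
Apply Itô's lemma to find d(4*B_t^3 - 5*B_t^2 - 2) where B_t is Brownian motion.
d(4*B_t^3 - 5*B_t^2 - 2) = (12*B_t - 5) dt + (2*B_t*(6*B_t - 5)) dB_t

Itô's formula for f(B_t) gives d f(B_t) = f'(B_t) dB_t + (1/2) f''(B_t) dt. Compute derivatives of f(x) = 4*x^3 - 5*x^2 - 2:
  f'(x)  = 2*x*(6*x - 5)
  f''(x) = 24*x - 10
Substitute x = B_t and multiply the f'' term by 1/2:
  drift     = (1/2) * (24*x - 10) evaluated at B_t = 12*B_t - 5
  diffusion = (2*x*(6*x - 5)) evaluated at B_t = 2*B_t*(6*B_t - 5)
Therefore d(4*B_t^3 - 5*B_t^2 - 2) = (12*B_t - 5) dt + (2*B_t*(6*B_t - 5)) dB_t.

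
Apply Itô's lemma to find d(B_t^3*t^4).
d(B_t^3*t^4) = (B_t*t^3*(4*B_t^2 + 3*t)) dt + (3*B_t^2*t^4) dB_t

Itô's formula for f(t, x): d f(t, B_t) = (f_t + (1/2) f_xx) dt + f_x dB_t. Compute partials of f(t, x) = t^4*x^3:
  f_t(t,x)  = 4*t^3*x^3
  f_x(t,x)  = 3*t^4*x^2
  f_xx(t,x) = 6*t^4*x
Assemble drift = f_t + (1/2) f_xx = t^3*x*(3*t + 4*x^2) and diffusion = f_x = 3*t^4*x^2. Substituting x = B_t:
  d(B_t^3*t^4) = (B_t*t^3*(4*B_t^2 + 3*t)) dt + (3*B_t^2*t^4) dB_t.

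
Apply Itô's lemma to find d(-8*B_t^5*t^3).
d(-8*B_t^5*t^3) = (B_t^3*t^2*(-24*B_t^2 - 80*t)) dt + (-40*B_t^4*t^3) dB_t

Itô's formula for f(t, x): d f(t, B_t) = (f_t + (1/2) f_xx) dt + f_x dB_t. Compute partials of f(t, x) = -8*t^3*x^5:
  f_t(t,x)  = -24*t^2*x^5
  f_x(t,x)  = -40*t^3*x^4
  f_xx(t,x) = -160*t^3*x^3
Assemble drift = f_t + (1/2) f_xx = t^2*x^3*(-80*t - 24*x^2) and diffusion = f_x = -40*t^3*x^4. Substituting x = B_t:
  d(-8*B_t^5*t^3) = (B_t^3*t^2*(-24*B_t^2 - 80*t)) dt + (-40*B_t^4*t^3) dB_t.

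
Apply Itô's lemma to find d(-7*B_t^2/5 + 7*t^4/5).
d(-7*B_t^2/5 + 7*t^4/5) = (28*t^3/5 - 7/5) dt + (-14*B_t/5) dB_t

Itô's formula for f(t, x): d f(t, B_t) = (f_t + (1/2) f_xx) dt + f_x dB_t. Compute partials of f(t, x) = 7*t^4/5 - 7*x^2/5:
  f_t(t,x)  = 28*t^3/5
  f_x(t,x)  = -14*x/5
  f_xx(t,x) = -14/5
Assemble drift = f_t + (1/2) f_xx = 28*t^3/5 - 7/5 and diffusion = f_x = -14*x/5. Substituting x = B_t:
  d(-7*B_t^2/5 + 7*t^4/5) = (28*t^3/5 - 7/5) dt + (-14*B_t/5) dB_t.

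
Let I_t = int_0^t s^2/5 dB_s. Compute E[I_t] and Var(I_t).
E[I_t] = 0; Var(I_t) = t^5/125

The Itô integral of a deterministic integrand f(s) has mean 0 because each increment f(s) * (B_{s+ds} - B_s) has mean 0. By the Itô isometry:
  Var( int_0^t f(s) dB_s ) = E[ (int_0^t f(s) dB_s)^2 ] = int_0^t f(s)^2 ds.
Here f(s) = s^2/5, so f(s)^2 = s^4/25. Integrate:
  int_0^t (s^4/25) ds = t^5/125.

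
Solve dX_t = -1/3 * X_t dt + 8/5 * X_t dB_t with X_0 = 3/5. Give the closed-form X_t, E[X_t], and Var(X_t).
X_t = 3/5 * exp((-121/75) t + (8/5) B_t); E[X_t] = 3*exp(-t/3)/5; Var(X_t) = (9*exp(64*t/25) - 9)*exp(-2*t/3)/25

For GBM dX = mu X dt + sigma X dB with X_0 = x_0, apply Itô to Y = log X: dY = (mu - sigma^2/2) dt + sigma dB, so Y_t = log(x_0) + (mu - sigma^2/2) t + sigma B_t and hence X_t = x_0 * exp((mu - sigma^2/2) t + sigma B_t).
With mu = -1/3, sigma = 8/5, x_0 = 3/5, this gives:
  X_t = 3/5 * exp((-121/75) * t + (8/5) * B_t).
Since sigma*B_t ~ Normal(0, sigma^2 t), E[exp(sigma*B_t)] = exp(sigma^2 t / 2); so E[X_t] = x_0 * exp((mu - sigma^2/2) t) * exp(sigma^2 t / 2) = x_0 * exp(mu t) = 3*exp(-t/3)/5.
Var(X_t) = E[X_t^2] - (E[X_t])^2 = x_0^2 * exp(2 mu t) * (exp(sigma^2 t) - 1) = (9*exp(64*t/25) - 9)*exp(-2*t/3)/25.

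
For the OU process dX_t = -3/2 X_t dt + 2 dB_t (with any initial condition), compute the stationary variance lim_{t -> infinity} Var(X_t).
lim Var(X_t) = 4/3

The OU SDE dX = -theta X dt + sigma dB admits the integrating factor exp(theta t): d(exp(theta t) X_t) = sigma exp(theta t) dB_t. Integrating from 0 to t gives X_t = x_0 * exp(-theta t) + sigma * int_0^t exp(-theta (t-s)) dB_s for any initial x_0. The Itô integral has variance (by the Itô isometry) sigma^2 * int_0^t exp(-2 theta (t - s)) ds = sigma^2 * (1 - exp(-2 theta t)) / (2 theta), independent of x_0.
With theta = 3/2, sigma = 2:
  Var(X_t) = (2)^2 * (1 - exp(-2*3/2 t)) / (2 * 3/2) = 4/3 - 4*exp(-3*t)/3.
As t -> infinity, exp(-2*3/2 t) -> 0, so the stationary variance is sigma^2 / (2 theta) = 4/3.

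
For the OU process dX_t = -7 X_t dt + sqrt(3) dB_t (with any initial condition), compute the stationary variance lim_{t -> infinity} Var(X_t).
lim Var(X_t) = 3/14

The OU SDE dX = -theta X dt + sigma dB admits the integrating factor exp(theta t): d(exp(theta t) X_t) = sigma exp(theta t) dB_t. Integrating from 0 to t gives X_t = x_0 * exp(-theta t) + sigma * int_0^t exp(-theta (t-s)) dB_s for any initial x_0. The Itô integral has variance (by the Itô isometry) sigma^2 * int_0^t exp(-2 theta (t - s)) ds = sigma^2 * (1 - exp(-2 theta t)) / (2 theta), independent of x_0.
With theta = 7, sigma = sqrt(3):
  Var(X_t) = (sqrt(3))^2 * (1 - exp(-2*7 t)) / (2 * 7) = 3/14 - 3*exp(-14*t)/14.
As t -> infinity, exp(-2*7 t) -> 0, so the stationary variance is sigma^2 / (2 theta) = 3/14.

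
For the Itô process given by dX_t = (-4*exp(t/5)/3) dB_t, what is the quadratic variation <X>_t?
<X>_t = 40*exp(2*t/5)/9 - 40/9

For an Itô process dX_t = a(t) dt + b(t) dB_t, the quadratic variation is <X>_t = int_0^t b(s)^2 ds (the drift term does not contribute). Here b(s) = -4*exp(s/5)/3, so
  b(s)^2 = 16*exp(2*s/5)/9.
Integrating from 0 to t:
  <X>_t = int_0^t (16*exp(2*s/5)/9) ds = 40*exp(2*t/5)/9 - 40/9.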